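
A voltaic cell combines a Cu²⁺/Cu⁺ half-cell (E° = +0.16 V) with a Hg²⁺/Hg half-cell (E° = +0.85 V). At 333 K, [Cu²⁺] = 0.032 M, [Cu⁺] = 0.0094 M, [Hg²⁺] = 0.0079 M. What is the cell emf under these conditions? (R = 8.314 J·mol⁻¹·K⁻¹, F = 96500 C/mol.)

The Hg²⁺/Hg couple has the higher reduction potential and acts as the cathode, so E°_cell = +0.85 − (+0.16) = 0.69 V.
Balancing electrons gives n = 2; the reaction quotient is Q = [Cu²⁺]^2/([Cu⁺]^2·[Hg²⁺]) = 1470.
E = E° − (RT/nF) ln Q = 0.69 − (8.314×333)/(2×96500) × (7.291) = 0.690 − 0.105 = 0.585 V.

0.585 V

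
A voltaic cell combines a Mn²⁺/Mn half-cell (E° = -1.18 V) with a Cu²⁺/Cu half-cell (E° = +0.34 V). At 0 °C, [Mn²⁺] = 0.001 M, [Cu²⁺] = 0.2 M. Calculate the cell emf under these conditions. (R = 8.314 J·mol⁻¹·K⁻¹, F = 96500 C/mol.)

The Cu²⁺/Cu couple has the higher reduction potential and acts as the cathode, so E°_cell = +0.34 − (-1.18) = 1.52 V.
Balancing electrons gives n = 2; the reaction quotient is Q = [Mn²⁺]/[Cu²⁺] = 0.00500.
E = E° − (RT/nF) ln Q = 1.52 − (8.314×273)/(2×96500) × (-5.298) = 1.520 + 0.062 = 1.582 V.

1.58 V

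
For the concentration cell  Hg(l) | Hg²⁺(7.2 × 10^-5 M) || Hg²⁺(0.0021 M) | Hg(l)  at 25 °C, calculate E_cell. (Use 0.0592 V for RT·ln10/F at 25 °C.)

Both half-cells are Hg²⁺/Hg, so E°_cell = 0. The concentrated side is the cathode; the cell reaction moves Hg²⁺ from high to low concentration with n = 2.
Q = [Hg²⁺]_dilute/[Hg²⁺]_conc = 7.2 × 10^-5/0.0021 = 0.0343.
E = 0 − (0.0592/2) log Q = −(0.0592/2)(-1.465) = 0.0434 V.

0.043 V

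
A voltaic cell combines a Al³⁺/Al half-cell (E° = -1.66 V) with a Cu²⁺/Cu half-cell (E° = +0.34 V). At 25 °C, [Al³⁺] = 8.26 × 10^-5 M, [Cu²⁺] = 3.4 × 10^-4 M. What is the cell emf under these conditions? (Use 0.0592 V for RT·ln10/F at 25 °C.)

The Cu²⁺/Cu couple has the higher reduction potential and acts as the cathode, so E°_cell = +0.34 − (-1.66) = 2.00 V.
Balancing electrons gives n = 6; the reaction quotient is Q = [Al³⁺]^2/[Cu²⁺]^3 = 174.
At 25 °C, E = E° − (0.0592/n) log Q = 2.00 − (0.0592/6)(2.240) = 2.000 − 0.022 = 1.978 V.

1.98 V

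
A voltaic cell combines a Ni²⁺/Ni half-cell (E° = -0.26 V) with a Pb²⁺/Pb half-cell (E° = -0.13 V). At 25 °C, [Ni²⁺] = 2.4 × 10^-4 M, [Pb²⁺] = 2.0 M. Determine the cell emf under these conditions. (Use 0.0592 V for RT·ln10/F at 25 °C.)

The Pb²⁺/Pb couple has the higher reduction potential and acts as the cathode, so E°_cell = -0.13 − (-0.26) = 0.13 V.
Balancing electrons gives n = 2; the reaction quotient is Q = [Ni²⁺]/[Pb²⁺] = 1.2 × 10^-4.
At 25 °C, E = E° − (0.0592/n) log Q = 0.13 − (0.0592/2)(-3.921) = 0.130 + 0.116 = 0.246 V.

0.246 V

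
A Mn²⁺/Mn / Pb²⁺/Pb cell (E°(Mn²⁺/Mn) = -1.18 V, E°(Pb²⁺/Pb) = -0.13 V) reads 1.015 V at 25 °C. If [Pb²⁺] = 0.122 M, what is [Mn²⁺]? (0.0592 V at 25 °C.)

From the Nernst equation, log Q = n(E° − E)/0.0592 = 2(1.05 − 1.015)/0.0592 = 1.182, so Q = 15.2.
With Q = [Mn²⁺]/[Pb²⁺] and the known concentrations, [Mn²⁺] in the numerator gives [Mn²⁺] = 1.9 M.

1.9 M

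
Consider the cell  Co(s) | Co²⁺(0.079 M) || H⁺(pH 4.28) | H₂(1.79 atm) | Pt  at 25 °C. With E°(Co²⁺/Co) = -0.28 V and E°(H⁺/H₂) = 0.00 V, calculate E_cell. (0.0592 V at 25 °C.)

The hydrogen couple is the cathode, so E°_cell = 0.28 V; n = 2.
[H⁺] = 10^(−4.28) = 5.2 × 10^-5 M, and Q = [Co²⁺]·P(H₂) / [H⁺]^2 = 5.13 × 10^7.
E = E° − (0.0592/2) log Q = 0.28 − (0.0592/2)(7.710) = 0.052 V.

0.052 V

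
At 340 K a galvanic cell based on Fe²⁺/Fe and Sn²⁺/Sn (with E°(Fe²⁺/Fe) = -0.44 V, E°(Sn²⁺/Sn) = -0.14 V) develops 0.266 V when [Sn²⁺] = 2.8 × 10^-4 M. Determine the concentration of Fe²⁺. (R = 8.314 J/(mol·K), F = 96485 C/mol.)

0.0029 M

From the Nernst equation, ln Q = nF(E° − E)/RT = 2×96485×(0.30 − 0.266)/(8.314×340) = 2.321, so Q = 10.2.
With Q = [Fe²⁺]/[Sn²⁺] and the known concentrations, [Fe²⁺] in the numerator gives [Fe²⁺] = 0.0029 M.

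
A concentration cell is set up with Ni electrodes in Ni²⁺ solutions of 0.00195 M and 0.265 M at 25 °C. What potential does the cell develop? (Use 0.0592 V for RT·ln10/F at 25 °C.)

0.063 V

Both half-cells are Ni²⁺/Ni, so E°_cell = 0. The concentrated side is the cathode; the cell reaction moves Ni²⁺ from high to low concentration with n = 2.
Q = [Ni²⁺]_dilute/[Ni²⁺]_conc = 0.00195/0.265 = 0.00736.
E = 0 − (0.0592/2) log Q = −(0.0592/2)(-2.133) = 0.0631 V.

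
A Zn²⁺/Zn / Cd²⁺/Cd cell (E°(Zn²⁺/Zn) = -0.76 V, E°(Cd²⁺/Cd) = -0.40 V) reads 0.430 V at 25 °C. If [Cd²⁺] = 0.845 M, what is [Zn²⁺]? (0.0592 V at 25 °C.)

0.0036 M

From the Nernst equation, log Q = n(E° − E)/0.0592 = 2(0.36 − 0.430)/0.0592 = -2.365, so Q = 0.00432.
With Q = [Zn²⁺]/[Cd²⁺] and the known concentrations, [Zn²⁺] in the numerator gives [Zn²⁺] = 0.0036 M.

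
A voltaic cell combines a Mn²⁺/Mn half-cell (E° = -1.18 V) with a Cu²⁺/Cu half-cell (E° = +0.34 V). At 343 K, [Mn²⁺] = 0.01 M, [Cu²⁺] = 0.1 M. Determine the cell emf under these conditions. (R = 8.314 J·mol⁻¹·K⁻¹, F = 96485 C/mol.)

1.55 V

The Cu²⁺/Cu couple has the higher reduction potential and acts as the cathode, so E°_cell = +0.34 − (-1.18) = 1.52 V.
Balancing electrons gives n = 2; the reaction quotient is Q = [Mn²⁺]/[Cu²⁺] = 0.100.
E = E° − (RT/nF) ln Q = 1.52 − (8.314×343)/(2×96485) × (-2.303) = 1.520 + 0.034 = 1.554 V.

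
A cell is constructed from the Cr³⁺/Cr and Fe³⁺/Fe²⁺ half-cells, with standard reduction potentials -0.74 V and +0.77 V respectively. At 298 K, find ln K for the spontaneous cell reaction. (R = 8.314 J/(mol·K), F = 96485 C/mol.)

E°_cell = +0.77 − (-0.74) = 1.51 V, with n = 3 electrons transferred.
At equilibrium E = 0, so the Nernst equation gives ln K = nFE°/RT = (3)(96485)(1.51)/((8.314)(298)) = 176.41.

ln K = 176.4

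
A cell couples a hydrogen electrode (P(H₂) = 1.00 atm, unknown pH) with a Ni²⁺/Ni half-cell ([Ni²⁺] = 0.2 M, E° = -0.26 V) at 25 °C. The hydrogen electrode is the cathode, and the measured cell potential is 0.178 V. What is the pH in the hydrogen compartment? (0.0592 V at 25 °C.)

E°_cell = 0.26 V and n = 2.
log Q = n(E° − E)/0.0592 = 2×(0.26 − 0.178)/0.0592 = 2.770.
With Q = [Ni²⁺]·P(H₂) / [H⁺]^2, solving for [H⁺] gives log[H⁺] = -1.735, so pH = 1.73.

pH = 1.73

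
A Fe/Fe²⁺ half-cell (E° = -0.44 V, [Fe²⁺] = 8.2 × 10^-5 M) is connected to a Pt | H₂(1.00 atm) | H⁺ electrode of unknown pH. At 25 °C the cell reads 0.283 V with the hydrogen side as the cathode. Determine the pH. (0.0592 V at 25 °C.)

E°_cell = 0.44 V and n = 2.
log Q = n(E° − E)/0.0592 = 2×(0.44 − 0.283)/0.0592 = 5.304.
With Q = [Fe²⁺]·P(H₂) / [H⁺]^2, solving for [H⁺] gives log[H⁺] = -4.695, so pH = 4.70.

pH = 4.70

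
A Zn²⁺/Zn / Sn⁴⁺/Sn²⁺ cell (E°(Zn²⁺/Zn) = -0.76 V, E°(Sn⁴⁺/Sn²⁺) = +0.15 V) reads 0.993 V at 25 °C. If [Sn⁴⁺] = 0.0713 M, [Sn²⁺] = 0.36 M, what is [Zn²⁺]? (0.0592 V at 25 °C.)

From the Nernst equation, log Q = n(E° − E)/0.0592 = 2(0.91 − 0.993)/0.0592 = -2.804, so Q = 0.00157.
With Q = [Zn²⁺]·[Sn²⁺]/[Sn⁴⁺] and the known concentrations, [Zn²⁺] in the numerator gives [Zn²⁺] = 3.1 × 10^-4 M.

3.1 × 10^-4 M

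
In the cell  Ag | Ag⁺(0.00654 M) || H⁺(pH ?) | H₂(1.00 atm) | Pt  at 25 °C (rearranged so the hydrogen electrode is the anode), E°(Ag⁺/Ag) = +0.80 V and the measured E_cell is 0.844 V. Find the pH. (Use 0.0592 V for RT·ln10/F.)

pH = 2.93

E°_cell = 0.80 V and n = 2.
log Q = n(E° − E)/0.0592 = 2×(0.80 − 0.844)/0.0592 = -1.486.
With Q = [H⁺]^2 / ([Ag⁺]^2·P(H₂)), solving for [H⁺] gives log[H⁺] = -2.928, so pH = 2.93.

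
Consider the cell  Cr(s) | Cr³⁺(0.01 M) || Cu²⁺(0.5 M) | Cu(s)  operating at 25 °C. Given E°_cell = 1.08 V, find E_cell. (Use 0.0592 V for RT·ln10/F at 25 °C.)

1.11 V

Balancing electrons gives n = 6; the reaction quotient is Q = [Cr³⁺]^2/[Cu²⁺]^3 = 8 × 10^-4.
At 25 °C, E = E° − (0.0592/n) log Q = 1.08 − (0.0592/6)(-3.097) = 1.080 + 0.031 = 1.111 V.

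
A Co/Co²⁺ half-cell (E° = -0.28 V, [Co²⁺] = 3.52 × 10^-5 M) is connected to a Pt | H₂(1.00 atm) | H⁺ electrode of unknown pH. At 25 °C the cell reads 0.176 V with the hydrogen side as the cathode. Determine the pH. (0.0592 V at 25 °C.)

E°_cell = 0.28 V and n = 2.
log Q = n(E° − E)/0.0592 = 2×(0.28 − 0.176)/0.0592 = 3.514.
With Q = [Co²⁺]·P(H₂) / [H⁺]^2, solving for [H⁺] gives log[H⁺] = -3.983, so pH = 3.98.

pH = 3.98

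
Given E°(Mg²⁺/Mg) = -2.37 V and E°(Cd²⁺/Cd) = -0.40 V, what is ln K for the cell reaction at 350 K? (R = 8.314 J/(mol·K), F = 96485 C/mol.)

E°_cell = -0.40 − (-2.37) = 1.97 V, with n = 2 electrons transferred.
At equilibrium E = 0, so the Nernst equation gives ln K = nFE°/RT = (2)(96485)(1.97)/((8.314)(350)) = 130.64.

ln K = 130.6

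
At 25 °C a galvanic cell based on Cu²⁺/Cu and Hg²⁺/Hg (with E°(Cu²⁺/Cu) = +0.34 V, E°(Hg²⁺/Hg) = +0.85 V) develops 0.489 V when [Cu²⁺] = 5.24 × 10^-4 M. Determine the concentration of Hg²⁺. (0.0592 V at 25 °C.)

1 × 10^-4 M

From the Nernst equation, log Q = n(E° − E)/0.0592 = 2(0.51 − 0.489)/0.0592 = 0.709, so Q = 5.12.
With Q = [Cu²⁺]/[Hg²⁺] and the known concentrations, [Hg²⁺] in the denominator gives [Hg²⁺] = 1 × 10^-4 M.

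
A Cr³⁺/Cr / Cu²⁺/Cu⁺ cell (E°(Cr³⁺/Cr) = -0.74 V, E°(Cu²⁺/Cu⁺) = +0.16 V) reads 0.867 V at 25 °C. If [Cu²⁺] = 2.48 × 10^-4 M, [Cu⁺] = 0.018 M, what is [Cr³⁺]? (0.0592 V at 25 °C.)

1.2 × 10^-4 M

From the Nernst equation, log Q = n(E° − E)/0.0592 = 3(0.90 − 0.867)/0.0592 = 1.672, so Q = 47.0.
With Q = [Cr³⁺]·[Cu⁺]^3/[Cu²⁺]^3 and the known concentrations, [Cr³⁺] in the numerator gives [Cr³⁺] = 1.2 × 10^-4 M.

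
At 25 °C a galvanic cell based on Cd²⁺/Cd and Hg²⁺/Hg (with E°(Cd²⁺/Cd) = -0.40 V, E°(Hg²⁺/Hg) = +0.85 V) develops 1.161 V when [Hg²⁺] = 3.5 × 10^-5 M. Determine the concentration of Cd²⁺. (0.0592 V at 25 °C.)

0.036 M

From the Nernst equation, log Q = n(E° − E)/0.0592 = 2(1.25 − 1.161)/0.0592 = 3.007, so Q = 1020.
With Q = [Cd²⁺]/[Hg²⁺] and the known concentrations, [Cd²⁺] in the numerator gives [Cd²⁺] = 0.036 M.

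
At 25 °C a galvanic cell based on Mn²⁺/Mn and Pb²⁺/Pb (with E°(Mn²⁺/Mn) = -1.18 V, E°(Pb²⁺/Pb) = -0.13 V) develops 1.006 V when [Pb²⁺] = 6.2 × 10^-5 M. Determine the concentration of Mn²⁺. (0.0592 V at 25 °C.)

From the Nernst equation, log Q = n(E° − E)/0.0592 = 2(1.05 − 1.006)/0.0592 = 1.486, so Q = 30.7.
With Q = [Mn²⁺]/[Pb²⁺] and the known concentrations, [Mn²⁺] in the numerator gives [Mn²⁺] = 0.0019 M.

0.0019 M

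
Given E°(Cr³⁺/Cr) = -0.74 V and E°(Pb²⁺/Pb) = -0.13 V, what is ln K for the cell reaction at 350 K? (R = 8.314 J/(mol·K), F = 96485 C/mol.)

E°_cell = -0.13 − (-0.74) = 0.61 V, with n = 6 electrons transferred.
At equilibrium E = 0, so the Nernst equation gives ln K = nFE°/RT = (6)(96485)(0.61)/((8.314)(350)) = 121.36.

ln K = 121.4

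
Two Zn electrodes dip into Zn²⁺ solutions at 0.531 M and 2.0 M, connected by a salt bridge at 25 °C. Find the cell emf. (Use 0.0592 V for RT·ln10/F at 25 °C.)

0.017 V

Both half-cells are Zn²⁺/Zn, so E°_cell = 0. The concentrated side is the cathode; the cell reaction moves Zn²⁺ from high to low concentration with n = 2.
Q = [Zn²⁺]_dilute/[Zn²⁺]_conc = 0.531/2.0 = 0.265.
E = 0 − (0.0592/2) log Q = −(0.0592/2)(-0.576) = 0.0170 V.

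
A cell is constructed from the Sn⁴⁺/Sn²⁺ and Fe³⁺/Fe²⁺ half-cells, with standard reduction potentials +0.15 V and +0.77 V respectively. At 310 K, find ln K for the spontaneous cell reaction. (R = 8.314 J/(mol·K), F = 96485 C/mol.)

ln K = 46.4

E°_cell = +0.77 − (+0.15) = 0.62 V, with n = 2 electrons transferred.
At equilibrium E = 0, so the Nernst equation gives ln K = nFE°/RT = (2)(96485)(0.62)/((8.314)(310)) = 46.42.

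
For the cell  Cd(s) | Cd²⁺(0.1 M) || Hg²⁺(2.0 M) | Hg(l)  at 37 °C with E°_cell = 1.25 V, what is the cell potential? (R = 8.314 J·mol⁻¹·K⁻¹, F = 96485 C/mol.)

Balancing electrons gives n = 2; the reaction quotient is Q = [Cd²⁺]/[Hg²⁺] = 0.0500.
E = E° − (RT/nF) ln Q = 1.25 − (8.314×310)/(2×96485) × (-2.996) = 1.250 + 0.040 = 1.290 V.

1.29 V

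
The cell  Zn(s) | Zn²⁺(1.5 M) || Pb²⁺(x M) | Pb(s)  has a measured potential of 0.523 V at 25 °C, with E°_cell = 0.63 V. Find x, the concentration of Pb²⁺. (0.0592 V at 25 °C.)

From the Nernst equation, log Q = n(E° − E)/0.0592 = 2(0.63 − 0.523)/0.0592 = 3.615, so Q = 4120.
With Q = [Zn²⁺]/[Pb²⁺] and the known concentrations, [Pb²⁺] in the denominator gives [Pb²⁺] = 3.6 × 10^-4 M.

3.6 × 10^-4 M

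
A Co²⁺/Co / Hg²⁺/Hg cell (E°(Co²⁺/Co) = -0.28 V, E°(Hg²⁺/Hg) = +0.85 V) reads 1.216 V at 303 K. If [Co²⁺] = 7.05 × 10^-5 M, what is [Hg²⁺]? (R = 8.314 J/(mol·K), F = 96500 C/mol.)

0.051 M

From the Nernst equation, ln Q = nF(E° − E)/RT = 2×96500×(1.13 − 1.216)/(8.314×303) = -6.589, so Q = 0.00138.
With Q = [Co²⁺]/[Hg²⁺] and the known concentrations, [Hg²⁺] in the denominator gives [Hg²⁺] = 0.051 M.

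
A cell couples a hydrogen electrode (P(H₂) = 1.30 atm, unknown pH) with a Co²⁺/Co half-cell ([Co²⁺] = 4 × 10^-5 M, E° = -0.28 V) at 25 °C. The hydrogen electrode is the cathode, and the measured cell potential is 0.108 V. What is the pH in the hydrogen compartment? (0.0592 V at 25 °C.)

E°_cell = 0.28 V and n = 2.
log Q = n(E° − E)/0.0592 = 2×(0.28 − 0.108)/0.0592 = 5.811.
With Q = [Co²⁺]·P(H₂) / [H⁺]^2, solving for [H⁺] gives log[H⁺] = -5.047, so pH = 5.05.

pH = 5.05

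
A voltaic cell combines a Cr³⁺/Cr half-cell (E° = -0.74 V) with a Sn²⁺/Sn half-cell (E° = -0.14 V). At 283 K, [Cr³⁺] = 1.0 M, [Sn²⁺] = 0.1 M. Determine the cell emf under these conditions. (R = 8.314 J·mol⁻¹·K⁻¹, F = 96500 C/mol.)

The Sn²⁺/Sn couple has the higher reduction potential and acts as the cathode, so E°_cell = -0.14 − (-0.74) = 0.60 V.
Balancing electrons gives n = 6; the reaction quotient is Q = [Cr³⁺]^2/[Sn²⁺]^3 = 1000.
E = E° − (RT/nF) ln Q = 0.60 − (8.314×283)/(6×96500) × (6.908) = 0.600 − 0.028 = 0.572 V.

0.572 V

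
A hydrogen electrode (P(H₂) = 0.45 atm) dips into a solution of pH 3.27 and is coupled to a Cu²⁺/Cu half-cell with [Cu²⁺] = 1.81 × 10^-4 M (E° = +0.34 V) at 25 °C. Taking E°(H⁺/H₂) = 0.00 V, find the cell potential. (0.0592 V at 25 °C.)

0.41 V

The Cu²⁺/Cu couple is the cathode, so E°_cell = 0.34 V; n = 2.
[H⁺] = 10^(−3.27) = 5.4 × 10^-4 M, and Q = [H⁺]^2 / ([Cu²⁺]·P(H₂)) = 0.00354.
E = E° − (0.0592/2) log Q = 0.34 − (0.0592/2)(-2.451) = 0.413 V.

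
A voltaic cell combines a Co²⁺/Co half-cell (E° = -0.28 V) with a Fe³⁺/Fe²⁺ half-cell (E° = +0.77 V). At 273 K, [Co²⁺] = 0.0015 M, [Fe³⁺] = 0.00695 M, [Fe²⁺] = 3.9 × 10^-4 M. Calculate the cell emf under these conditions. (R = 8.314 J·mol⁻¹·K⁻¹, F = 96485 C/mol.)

The Fe³⁺/Fe²⁺ couple has the higher reduction potential and acts as the cathode, so E°_cell = +0.77 − (-0.28) = 1.05 V.
Balancing electrons gives n = 2; the reaction quotient is Q = [Co²⁺]·[Fe²⁺]^2/[Fe³⁺]^2 = 4.72 × 10^-6.
E = E° − (RT/nF) ln Q = 1.05 − (8.314×273)/(2×96485) × (-12.263) = 1.050 + 0.144 = 1.194 V.

1.19 V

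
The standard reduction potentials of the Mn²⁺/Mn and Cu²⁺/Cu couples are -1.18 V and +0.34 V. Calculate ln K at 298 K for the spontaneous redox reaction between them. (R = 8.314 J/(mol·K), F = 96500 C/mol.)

E°_cell = +0.34 − (-1.18) = 1.52 V, with n = 2 electrons transferred.
At equilibrium E = 0, so the Nernst equation gives ln K = nFE°/RT = (2)(96500)(1.52)/((8.314)(298)) = 118.41.

ln K = 118.4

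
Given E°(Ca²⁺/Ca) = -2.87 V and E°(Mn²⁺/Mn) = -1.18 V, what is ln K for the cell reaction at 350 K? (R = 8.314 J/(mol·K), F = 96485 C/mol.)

ln K = 112.1

E°_cell = -1.18 − (-2.87) = 1.69 V, with n = 2 electrons transferred.
At equilibrium E = 0, so the Nernst equation gives ln K = nFE°/RT = (2)(96485)(1.69)/((8.314)(350)) = 112.07.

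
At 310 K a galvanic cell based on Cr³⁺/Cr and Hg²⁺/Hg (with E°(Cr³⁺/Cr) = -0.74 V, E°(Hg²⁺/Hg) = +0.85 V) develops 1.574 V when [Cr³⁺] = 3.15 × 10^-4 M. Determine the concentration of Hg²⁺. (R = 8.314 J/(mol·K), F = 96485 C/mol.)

From the Nernst equation, ln Q = nF(E° − E)/RT = 6×96485×(1.59 − 1.574)/(8.314×310) = 3.594, so Q = 36.4.
With Q = [Cr³⁺]^2/[Hg²⁺]^3 and the known concentrations, [Hg²⁺]^3 in the denominator gives [Hg²⁺] = 0.0014 M.

0.0014 M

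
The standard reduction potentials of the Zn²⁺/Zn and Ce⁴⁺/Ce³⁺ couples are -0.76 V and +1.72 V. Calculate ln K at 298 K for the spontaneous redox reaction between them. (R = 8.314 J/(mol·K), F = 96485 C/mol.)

E°_cell = +1.72 − (-0.76) = 2.48 V, with n = 2 electrons transferred.
At equilibrium E = 0, so the Nernst equation gives ln K = nFE°/RT = (2)(96485)(2.48)/((8.314)(298)) = 193.16.

ln K = 193.2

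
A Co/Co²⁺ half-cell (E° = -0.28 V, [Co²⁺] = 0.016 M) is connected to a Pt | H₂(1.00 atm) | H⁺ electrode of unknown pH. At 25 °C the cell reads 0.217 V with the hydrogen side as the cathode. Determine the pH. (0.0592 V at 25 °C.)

pH = 1.96

E°_cell = 0.28 V and n = 2.
log Q = n(E° − E)/0.0592 = 2×(0.28 − 0.217)/0.0592 = 2.128.
With Q = [Co²⁺]·P(H₂) / [H⁺]^2, solving for [H⁺] gives log[H⁺] = -1.962, so pH = 1.96.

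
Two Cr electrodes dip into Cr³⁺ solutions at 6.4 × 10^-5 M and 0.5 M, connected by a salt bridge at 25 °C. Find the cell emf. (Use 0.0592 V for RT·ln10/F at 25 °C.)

0.077 V

Both half-cells are Cr³⁺/Cr, so E°_cell = 0. The concentrated side is the cathode; the cell reaction moves Cr³⁺ from high to low concentration with n = 3.
Q = [Cr³⁺]_dilute/[Cr³⁺]_conc = 6.4 × 10^-5/0.5 = 1.28 × 10^-4.
E = 0 − (0.0592/3) log Q = −(0.0592/3)(-3.893) = 0.0768 V.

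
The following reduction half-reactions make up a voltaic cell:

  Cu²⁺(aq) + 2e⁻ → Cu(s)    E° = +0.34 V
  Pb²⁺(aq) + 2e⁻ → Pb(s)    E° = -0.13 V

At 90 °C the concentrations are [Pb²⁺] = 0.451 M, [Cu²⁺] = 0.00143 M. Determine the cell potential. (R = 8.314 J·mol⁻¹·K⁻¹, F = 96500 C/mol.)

The Cu²⁺/Cu couple has the higher reduction potential and acts as the cathode, so E°_cell = +0.34 − (-0.13) = 0.47 V.
Balancing electrons gives n = 2; the reaction quotient is Q = [Pb²⁺]/[Cu²⁺] = 315.
E = E° − (RT/nF) ln Q = 0.47 − (8.314×363)/(2×96500) × (5.754) = 0.470 − 0.090 = 0.380 V.

0.380 V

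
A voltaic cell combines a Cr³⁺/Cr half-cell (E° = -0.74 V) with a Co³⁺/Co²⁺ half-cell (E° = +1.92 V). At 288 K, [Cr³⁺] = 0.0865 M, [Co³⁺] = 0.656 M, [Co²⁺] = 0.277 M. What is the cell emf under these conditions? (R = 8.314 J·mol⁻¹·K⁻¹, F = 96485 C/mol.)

2.70 V

The Co³⁺/Co²⁺ couple has the higher reduction potential and acts as the cathode, so E°_cell = +1.92 − (-0.74) = 2.66 V.
Balancing electrons gives n = 3; the reaction quotient is Q = [Cr³⁺]·[Co²⁺]^3/[Co³⁺]^3 = 0.00651.
E = E° − (RT/nF) ln Q = 2.66 − (8.314×288)/(3×96485) × (-5.034) = 2.660 + 0.042 = 2.702 V.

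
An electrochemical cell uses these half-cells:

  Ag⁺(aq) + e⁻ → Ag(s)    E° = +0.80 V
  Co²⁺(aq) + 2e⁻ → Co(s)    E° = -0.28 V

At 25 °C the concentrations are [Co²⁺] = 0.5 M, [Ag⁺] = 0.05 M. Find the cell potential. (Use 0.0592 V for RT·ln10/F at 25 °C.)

The Ag⁺/Ag couple has the higher reduction potential and acts as the cathode, so E°_cell = +0.80 − (-0.28) = 1.08 V.
Balancing electrons gives n = 2; the reaction quotient is Q = [Co²⁺]/[Ag⁺]^2 = 200.
At 25 °C, E = E° − (0.0592/n) log Q = 1.08 − (0.0592/2)(2.301) = 1.080 − 0.068 = 1.012 V.

1.01 V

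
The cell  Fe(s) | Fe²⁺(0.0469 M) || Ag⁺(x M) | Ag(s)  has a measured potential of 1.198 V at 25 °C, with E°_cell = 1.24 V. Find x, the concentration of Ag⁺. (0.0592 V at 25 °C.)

From the Nernst equation, log Q = n(E° − E)/0.0592 = 2(1.24 − 1.198)/0.0592 = 1.419, so Q = 26.2.
With Q = [Fe²⁺]/[Ag⁺]^2 and the known concentrations, [Ag⁺]^2 in the denominator gives [Ag⁺] = 0.042 M.

0.042 M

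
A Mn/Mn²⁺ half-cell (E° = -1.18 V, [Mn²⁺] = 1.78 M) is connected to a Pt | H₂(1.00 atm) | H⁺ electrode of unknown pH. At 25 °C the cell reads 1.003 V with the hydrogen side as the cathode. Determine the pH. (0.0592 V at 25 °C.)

pH = 2.86

E°_cell = 1.18 V and n = 2.
log Q = n(E° − E)/0.0592 = 2×(1.18 − 1.003)/0.0592 = 5.980.
With Q = [Mn²⁺]·P(H₂) / [H⁺]^2, solving for [H⁺] gives log[H⁺] = -2.865, so pH = 2.86.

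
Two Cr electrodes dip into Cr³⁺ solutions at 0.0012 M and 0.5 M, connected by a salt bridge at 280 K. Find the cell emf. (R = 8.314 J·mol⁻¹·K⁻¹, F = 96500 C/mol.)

0.049 V

Both half-cells are Cr³⁺/Cr, so E°_cell = 0. The concentrated side is the cathode; the cell reaction moves Cr³⁺ from high to low concentration with n = 3.
Q = [Cr³⁺]_dilute/[Cr³⁺]_conc = 0.0012/0.5 = 0.00240.
E = 0 − (RT/nF) ln Q = −((8.314×280)/(3×96500))(-6.032) = 0.0485 V.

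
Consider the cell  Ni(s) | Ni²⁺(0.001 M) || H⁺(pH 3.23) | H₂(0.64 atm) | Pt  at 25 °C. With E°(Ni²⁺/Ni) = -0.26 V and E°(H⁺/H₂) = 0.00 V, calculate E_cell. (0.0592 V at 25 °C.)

0.16 V

The hydrogen couple is the cathode, so E°_cell = 0.26 V; n = 2.
[H⁺] = 10^(−3.23) = 5.9 × 10^-4 M, and Q = [Ni²⁺]·P(H₂) / [H⁺]^2 = 1850.
E = E° − (0.0592/2) log Q = 0.26 − (0.0592/2)(3.266) = 0.163 V.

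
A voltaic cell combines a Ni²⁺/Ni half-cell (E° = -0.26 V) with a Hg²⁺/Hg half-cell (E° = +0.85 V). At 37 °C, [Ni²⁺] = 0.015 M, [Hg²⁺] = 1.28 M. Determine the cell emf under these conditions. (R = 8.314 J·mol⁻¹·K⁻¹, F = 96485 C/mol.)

The Hg²⁺/Hg couple has the higher reduction potential and acts as the cathode, so E°_cell = +0.85 − (-0.26) = 1.11 V.
Balancing electrons gives n = 2; the reaction quotient is Q = [Ni²⁺]/[Hg²⁺] = 0.0117.
E = E° − (RT/nF) ln Q = 1.11 − (8.314×310)/(2×96485) × (-4.447) = 1.110 + 0.059 = 1.169 V.

1.17 V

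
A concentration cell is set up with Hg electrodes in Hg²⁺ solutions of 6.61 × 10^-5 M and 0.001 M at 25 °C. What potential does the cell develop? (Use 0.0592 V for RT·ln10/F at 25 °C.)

Both half-cells are Hg²⁺/Hg, so E°_cell = 0. The concentrated side is the cathode; the cell reaction moves Hg²⁺ from high to low concentration with n = 2.
Q = [Hg²⁺]_dilute/[Hg²⁺]_conc = 6.61 × 10^-5/0.001 = 0.0661.
E = 0 − (0.0592/2) log Q = −(0.0592/2)(-1.180) = 0.0349 V.

0.035 V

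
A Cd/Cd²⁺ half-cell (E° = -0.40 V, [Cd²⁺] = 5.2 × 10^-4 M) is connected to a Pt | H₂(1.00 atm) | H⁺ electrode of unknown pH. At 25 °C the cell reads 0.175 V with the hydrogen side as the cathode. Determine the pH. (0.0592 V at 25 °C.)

pH = 5.44

E°_cell = 0.40 V and n = 2.
log Q = n(E° − E)/0.0592 = 2×(0.40 − 0.175)/0.0592 = 7.601.
With Q = [Cd²⁺]·P(H₂) / [H⁺]^2, solving for [H⁺] gives log[H⁺] = -5.443, so pH = 5.44.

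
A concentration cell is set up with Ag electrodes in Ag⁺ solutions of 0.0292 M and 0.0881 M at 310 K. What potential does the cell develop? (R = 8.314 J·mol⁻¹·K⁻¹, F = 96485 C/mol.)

Both half-cells are Ag⁺/Ag, so E°_cell = 0. The concentrated side is the cathode; the cell reaction moves Ag⁺ from high to low concentration with n = 1.
Q = [Ag⁺]_dilute/[Ag⁺]_conc = 0.0292/0.0881 = 0.331.
E = 0 − (RT/nF) ln Q = −((8.314×310)/(1×96485))(-1.104) = 0.0295 V.

0.029 V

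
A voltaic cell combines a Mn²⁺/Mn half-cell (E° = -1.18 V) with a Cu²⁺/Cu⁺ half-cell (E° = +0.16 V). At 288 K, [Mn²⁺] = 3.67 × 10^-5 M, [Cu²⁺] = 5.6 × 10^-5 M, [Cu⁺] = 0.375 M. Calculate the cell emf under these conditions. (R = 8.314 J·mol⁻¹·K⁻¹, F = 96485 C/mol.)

1.25 V

The Cu²⁺/Cu⁺ couple has the higher reduction potential and acts as the cathode, so E°_cell = +0.16 − (-1.18) = 1.34 V.
Balancing electrons gives n = 2; the reaction quotient is Q = [Mn²⁺]·[Cu⁺]^2/[Cu²⁺]^2 = 1650.
E = E° − (RT/nF) ln Q = 1.34 − (8.314×288)/(2×96485) × (7.406) = 1.340 − 0.092 = 1.248 V.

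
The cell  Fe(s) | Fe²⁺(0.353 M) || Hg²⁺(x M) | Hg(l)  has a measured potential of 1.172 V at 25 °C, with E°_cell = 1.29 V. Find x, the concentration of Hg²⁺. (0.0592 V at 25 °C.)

3.6 × 10^-5 M

From the Nernst equation, log Q = n(E° − E)/0.0592 = 2(1.29 − 1.172)/0.0592 = 3.986, so Q = 9690.
With Q = [Fe²⁺]/[Hg²⁺] and the known concentrations, [Hg²⁺] in the denominator gives [Hg²⁺] = 3.6 × 10^-5 M.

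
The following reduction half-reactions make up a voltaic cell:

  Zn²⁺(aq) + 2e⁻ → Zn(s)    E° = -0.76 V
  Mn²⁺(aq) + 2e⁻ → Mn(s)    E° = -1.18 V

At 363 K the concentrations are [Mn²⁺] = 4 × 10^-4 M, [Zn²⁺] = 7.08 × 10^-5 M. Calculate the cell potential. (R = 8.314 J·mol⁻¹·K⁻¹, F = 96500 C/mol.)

0.393 V

The Zn²⁺/Zn couple has the higher reduction potential and acts as the cathode, so E°_cell = -0.76 − (-1.18) = 0.42 V.
Balancing electrons gives n = 2; the reaction quotient is Q = [Mn²⁺]/[Zn²⁺] = 5.65.
E = E° − (RT/nF) ln Q = 0.42 − (8.314×363)/(2×96500) × (1.732) = 0.420 − 0.027 = 0.393 V.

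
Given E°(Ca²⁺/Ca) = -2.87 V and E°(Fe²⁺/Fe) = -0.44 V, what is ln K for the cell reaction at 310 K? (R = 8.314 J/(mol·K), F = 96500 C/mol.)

ln K = 182.0

E°_cell = -0.44 − (-2.87) = 2.43 V, with n = 2 electrons transferred.
At equilibrium E = 0, so the Nernst equation gives ln K = nFE°/RT = (2)(96500)(2.43)/((8.314)(310)) = 181.97.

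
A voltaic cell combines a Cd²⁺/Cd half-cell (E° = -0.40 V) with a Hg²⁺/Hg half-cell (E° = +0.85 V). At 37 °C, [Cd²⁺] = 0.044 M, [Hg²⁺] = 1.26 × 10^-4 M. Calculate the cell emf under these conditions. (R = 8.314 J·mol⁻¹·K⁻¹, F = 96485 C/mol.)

The Hg²⁺/Hg couple has the higher reduction potential and acts as the cathode, so E°_cell = +0.85 − (-0.40) = 1.25 V.
Balancing electrons gives n = 2; the reaction quotient is Q = [Cd²⁺]/[Hg²⁺] = 349.
E = E° − (RT/nF) ln Q = 1.25 − (8.314×310)/(2×96485) × (5.856) = 1.250 − 0.078 = 1.172 V.

1.17 V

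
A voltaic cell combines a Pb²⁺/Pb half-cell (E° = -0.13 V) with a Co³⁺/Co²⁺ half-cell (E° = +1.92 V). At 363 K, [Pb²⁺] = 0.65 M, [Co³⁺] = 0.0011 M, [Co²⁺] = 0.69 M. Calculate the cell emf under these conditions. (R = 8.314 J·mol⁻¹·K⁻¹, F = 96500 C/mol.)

The Co³⁺/Co²⁺ couple has the higher reduction potential and acts as the cathode, so E°_cell = +1.92 − (-0.13) = 2.05 V.
Balancing electrons gives n = 2; the reaction quotient is Q = [Pb²⁺]·[Co²⁺]^2/[Co³⁺]^2 = 2.56 × 10^5.
E = E° − (RT/nF) ln Q = 2.05 − (8.314×363)/(2×96500) × (12.452) = 2.050 − 0.195 = 1.855 V.

1.86 V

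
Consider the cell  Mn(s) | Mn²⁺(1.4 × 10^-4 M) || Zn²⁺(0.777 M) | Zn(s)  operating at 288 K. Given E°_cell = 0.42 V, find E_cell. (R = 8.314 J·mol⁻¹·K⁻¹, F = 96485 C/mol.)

0.527 V

Balancing electrons gives n = 2; the reaction quotient is Q = [Mn²⁺]/[Zn²⁺] = 1.8 × 10^-4.
E = E° − (RT/nF) ln Q = 0.42 − (8.314×288)/(2×96485) × (-8.622) = 0.420 + 0.107 = 0.527 V.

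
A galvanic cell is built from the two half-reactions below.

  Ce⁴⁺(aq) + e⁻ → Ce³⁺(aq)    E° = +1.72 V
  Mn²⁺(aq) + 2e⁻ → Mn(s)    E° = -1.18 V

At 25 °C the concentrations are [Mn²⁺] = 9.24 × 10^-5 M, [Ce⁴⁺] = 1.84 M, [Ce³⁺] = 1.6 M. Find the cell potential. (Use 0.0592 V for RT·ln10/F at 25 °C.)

The Ce⁴⁺/Ce³⁺ couple has the higher reduction potential and acts as the cathode, so E°_cell = +1.72 − (-1.18) = 2.90 V.
Balancing electrons gives n = 2; the reaction quotient is Q = [Mn²⁺]·[Ce³⁺]^2/[Ce⁴⁺]^2 = 6.99 × 10^-5.
At 25 °C, E = E° − (0.0592/n) log Q = 2.90 − (0.0592/2)(-4.156) = 2.900 + 0.123 = 3.023 V.

3.02 V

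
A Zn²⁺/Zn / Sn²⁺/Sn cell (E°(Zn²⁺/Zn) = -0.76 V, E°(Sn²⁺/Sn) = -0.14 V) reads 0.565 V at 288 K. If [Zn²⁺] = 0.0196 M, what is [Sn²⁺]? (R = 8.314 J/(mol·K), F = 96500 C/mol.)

2.3 × 10^-4 M

From the Nernst equation, ln Q = nF(E° − E)/RT = 2×96500×(0.62 − 0.565)/(8.314×288) = 4.433, so Q = 84.2.
With Q = [Zn²⁺]/[Sn²⁺] and the known concentrations, [Sn²⁺] in the denominator gives [Sn²⁺] = 2.3 × 10^-4 M.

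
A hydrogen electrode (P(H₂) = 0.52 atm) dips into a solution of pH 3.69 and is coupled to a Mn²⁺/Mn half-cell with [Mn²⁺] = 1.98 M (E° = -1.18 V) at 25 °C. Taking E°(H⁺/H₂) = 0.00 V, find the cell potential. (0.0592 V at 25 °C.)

The hydrogen couple is the cathode, so E°_cell = 1.18 V; n = 2.
[H⁺] = 10^(−3.69) = 2 × 10^-4 M, and Q = [Mn²⁺]·P(H₂) / [H⁺]^2 = 2.47 × 10^7.
E = E° − (0.0592/2) log Q = 1.18 − (0.0592/2)(7.393) = 0.961 V.

0.96 V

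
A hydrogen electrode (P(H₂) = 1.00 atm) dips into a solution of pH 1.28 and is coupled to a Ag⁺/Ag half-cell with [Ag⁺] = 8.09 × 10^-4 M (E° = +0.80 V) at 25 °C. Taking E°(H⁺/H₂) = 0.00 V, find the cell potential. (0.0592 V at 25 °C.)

0.69 V

The Ag⁺/Ag couple is the cathode, so E°_cell = 0.80 V; n = 2.
[H⁺] = 10^(−1.28) = 0.052 M, and Q = [H⁺]^2 / ([Ag⁺]^2·P(H₂)) = 4210.
E = E° − (0.0592/2) log Q = 0.80 − (0.0592/2)(3.624) = 0.693 V.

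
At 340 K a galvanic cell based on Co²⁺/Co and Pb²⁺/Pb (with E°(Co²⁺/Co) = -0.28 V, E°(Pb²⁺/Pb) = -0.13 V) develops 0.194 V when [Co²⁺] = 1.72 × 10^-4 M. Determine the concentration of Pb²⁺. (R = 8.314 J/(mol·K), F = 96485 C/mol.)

0.0035 M

From the Nernst equation, ln Q = nF(E° − E)/RT = 2×96485×(0.15 − 0.194)/(8.314×340) = -3.004, so Q = 0.0496.
With Q = [Co²⁺]/[Pb²⁺] and the known concentrations, [Pb²⁺] in the denominator gives [Pb²⁺] = 0.0035 M.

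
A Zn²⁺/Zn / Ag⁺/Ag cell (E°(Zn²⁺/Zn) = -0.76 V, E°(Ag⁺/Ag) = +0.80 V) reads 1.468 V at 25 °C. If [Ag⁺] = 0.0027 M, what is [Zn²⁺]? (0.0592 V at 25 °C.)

From the Nernst equation, log Q = n(E° − E)/0.0592 = 2(1.56 − 1.468)/0.0592 = 3.108, so Q = 1280.
With Q = [Zn²⁺]/[Ag⁺]^2 and the known concentrations, [Zn²⁺] in the numerator gives [Zn²⁺] = 0.0094 M.

0.0094 M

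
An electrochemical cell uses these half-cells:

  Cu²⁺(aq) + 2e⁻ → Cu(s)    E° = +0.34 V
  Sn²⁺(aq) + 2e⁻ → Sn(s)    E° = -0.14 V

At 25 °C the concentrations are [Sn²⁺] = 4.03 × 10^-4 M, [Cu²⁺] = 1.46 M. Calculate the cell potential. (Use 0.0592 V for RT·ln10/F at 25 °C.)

The Cu²⁺/Cu couple has the higher reduction potential and acts as the cathode, so E°_cell = +0.34 − (-0.14) = 0.48 V.
Balancing electrons gives n = 2; the reaction quotient is Q = [Sn²⁺]/[Cu²⁺] = 2.76 × 10^-4.
At 25 °C, E = E° − (0.0592/n) log Q = 0.48 − (0.0592/2)(-3.559) = 0.480 + 0.105 = 0.585 V.

0.585 V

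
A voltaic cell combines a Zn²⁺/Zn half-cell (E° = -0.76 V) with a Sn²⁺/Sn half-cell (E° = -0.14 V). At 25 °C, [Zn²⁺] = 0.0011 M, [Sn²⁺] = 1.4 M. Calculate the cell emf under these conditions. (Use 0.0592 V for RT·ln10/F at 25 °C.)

0.712 V

The Sn²⁺/Sn couple has the higher reduction potential and acts as the cathode, so E°_cell = -0.14 − (-0.76) = 0.62 V.
Balancing electrons gives n = 2; the reaction quotient is Q = [Zn²⁺]/[Sn²⁺] = 7.86 × 10^-4.
At 25 °C, E = E° − (0.0592/n) log Q = 0.62 − (0.0592/2)(-3.105) = 0.620 + 0.092 = 0.712 V.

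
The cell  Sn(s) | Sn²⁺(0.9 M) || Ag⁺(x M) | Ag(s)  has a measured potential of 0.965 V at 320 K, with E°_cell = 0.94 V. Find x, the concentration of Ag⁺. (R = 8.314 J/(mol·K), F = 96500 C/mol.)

From the Nernst equation, ln Q = nF(E° − E)/RT = 2×96500×(0.94 − 0.965)/(8.314×320) = -1.814, so Q = 0.163.
With Q = [Sn²⁺]/[Ag⁺]^2 and the known concentrations, [Ag⁺]^2 in the denominator gives [Ag⁺] = 2.3 M.

2.3 M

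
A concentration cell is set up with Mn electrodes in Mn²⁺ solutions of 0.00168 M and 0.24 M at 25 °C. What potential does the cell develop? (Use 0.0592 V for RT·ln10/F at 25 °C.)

0.064 V

Both half-cells are Mn²⁺/Mn, so E°_cell = 0. The concentrated side is the cathode; the cell reaction moves Mn²⁺ from high to low concentration with n = 2.
Q = [Mn²⁺]_dilute/[Mn²⁺]_conc = 0.00168/0.24 = 0.00700.
E = 0 − (0.0592/2) log Q = −(0.0592/2)(-2.155) = 0.0638 V.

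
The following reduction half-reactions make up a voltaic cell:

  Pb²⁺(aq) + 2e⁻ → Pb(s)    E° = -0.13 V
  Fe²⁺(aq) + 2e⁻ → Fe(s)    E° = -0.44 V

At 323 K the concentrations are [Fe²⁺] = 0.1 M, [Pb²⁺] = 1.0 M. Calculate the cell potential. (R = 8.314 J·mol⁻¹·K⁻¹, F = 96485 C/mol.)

The Pb²⁺/Pb couple has the higher reduction potential and acts as the cathode, so E°_cell = -0.13 − (-0.44) = 0.31 V.
Balancing electrons gives n = 2; the reaction quotient is Q = [Fe²⁺]/[Pb²⁺] = 0.100.
E = E° − (RT/nF) ln Q = 0.31 − (8.314×323)/(2×96485) × (-2.303) = 0.310 + 0.032 = 0.342 V.

0.342 V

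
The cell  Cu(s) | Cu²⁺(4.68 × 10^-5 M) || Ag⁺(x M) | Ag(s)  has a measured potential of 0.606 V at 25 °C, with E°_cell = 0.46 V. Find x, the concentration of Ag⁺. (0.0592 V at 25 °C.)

2.0 M

From the Nernst equation, log Q = n(E° − E)/0.0592 = 2(0.46 − 0.606)/0.0592 = -4.932, so Q = 1.17 × 10^-5.
With Q = [Cu²⁺]/[Ag⁺]^2 and the known concentrations, [Ag⁺]^2 in the denominator gives [Ag⁺] = 2.0 M.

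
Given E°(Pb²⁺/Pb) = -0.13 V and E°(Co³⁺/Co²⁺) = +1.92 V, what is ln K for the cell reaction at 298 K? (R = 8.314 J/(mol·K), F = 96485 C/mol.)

E°_cell = +1.92 − (-0.13) = 2.05 V, with n = 2 electrons transferred.
At equilibrium E = 0, so the Nernst equation gives ln K = nFE°/RT = (2)(96485)(2.05)/((8.314)(298)) = 159.67.

ln K = 159.7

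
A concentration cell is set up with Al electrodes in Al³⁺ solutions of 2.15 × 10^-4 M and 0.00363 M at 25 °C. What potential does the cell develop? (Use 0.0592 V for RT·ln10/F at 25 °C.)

0.024 V

Both half-cells are Al³⁺/Al, so E°_cell = 0. The concentrated side is the cathode; the cell reaction moves Al³⁺ from high to low concentration with n = 3.
Q = [Al³⁺]_dilute/[Al³⁺]_conc = 2.15 × 10^-4/0.00363 = 0.0592.
E = 0 − (0.0592/3) log Q = −(0.0592/3)(-1.227) = 0.0242 V.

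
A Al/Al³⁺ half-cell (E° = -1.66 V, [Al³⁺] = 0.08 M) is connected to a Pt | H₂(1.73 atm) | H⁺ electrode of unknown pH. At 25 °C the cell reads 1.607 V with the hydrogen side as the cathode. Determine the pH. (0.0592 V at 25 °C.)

pH = 1.14

E°_cell = 1.66 V and n = 6.
log Q = n(E° − E)/0.0592 = 6×(1.66 − 1.607)/0.0592 = 5.372.
With Q = [Al³⁺]^2·P(H₂)^3 / [H⁺]^6, solving for [H⁺] gives log[H⁺] = -1.142, so pH = 1.14.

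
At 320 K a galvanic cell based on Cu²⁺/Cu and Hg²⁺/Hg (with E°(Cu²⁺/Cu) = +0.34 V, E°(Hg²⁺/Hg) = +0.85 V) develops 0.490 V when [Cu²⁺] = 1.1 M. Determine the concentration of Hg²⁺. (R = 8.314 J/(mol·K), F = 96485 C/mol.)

From the Nernst equation, ln Q = nF(E° − E)/RT = 2×96485×(0.51 − 0.490)/(8.314×320) = 1.451, so Q = 4.27.
With Q = [Cu²⁺]/[Hg²⁺] and the known concentrations, [Hg²⁺] in the denominator gives [Hg²⁺] = 0.26 M.

0.26 M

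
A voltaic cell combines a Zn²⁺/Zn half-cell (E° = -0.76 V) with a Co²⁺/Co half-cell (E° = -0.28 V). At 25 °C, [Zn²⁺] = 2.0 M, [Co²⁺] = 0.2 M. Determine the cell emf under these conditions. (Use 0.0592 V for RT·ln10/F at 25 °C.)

0.450 V

The Co²⁺/Co couple has the higher reduction potential and acts as the cathode, so E°_cell = -0.28 − (-0.76) = 0.48 V.
Balancing electrons gives n = 2; the reaction quotient is Q = [Zn²⁺]/[Co²⁺] = 10.0.
At 25 °C, E = E° − (0.0592/n) log Q = 0.48 − (0.0592/2)(1.000) = 0.480 − 0.030 = 0.450 V.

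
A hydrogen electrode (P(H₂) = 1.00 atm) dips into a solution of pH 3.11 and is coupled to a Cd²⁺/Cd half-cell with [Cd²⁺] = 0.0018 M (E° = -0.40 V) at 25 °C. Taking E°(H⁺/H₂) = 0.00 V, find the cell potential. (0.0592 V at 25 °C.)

0.30 V

The hydrogen couple is the cathode, so E°_cell = 0.40 V; n = 2.
[H⁺] = 10^(−3.11) = 7.8 × 10^-4 M, and Q = [Cd²⁺]·P(H₂) / [H⁺]^2 = 2990.
E = E° − (0.0592/2) log Q = 0.40 − (0.0592/2)(3.475) = 0.297 V.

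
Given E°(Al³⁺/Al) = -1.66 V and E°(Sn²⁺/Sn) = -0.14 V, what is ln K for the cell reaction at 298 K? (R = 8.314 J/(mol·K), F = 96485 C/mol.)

ln K = 355.2

E°_cell = -0.14 − (-1.66) = 1.52 V, with n = 6 electrons transferred.
At equilibrium E = 0, so the Nernst equation gives ln K = nFE°/RT = (6)(96485)(1.52)/((8.314)(298)) = 355.16.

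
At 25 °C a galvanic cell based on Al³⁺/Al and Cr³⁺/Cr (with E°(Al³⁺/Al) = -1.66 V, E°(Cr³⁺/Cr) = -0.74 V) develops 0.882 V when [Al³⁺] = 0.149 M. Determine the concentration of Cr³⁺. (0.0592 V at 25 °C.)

0.0018 M

From the Nernst equation, log Q = n(E° − E)/0.0592 = 3(0.92 − 0.882)/0.0592 = 1.926, so Q = 84.3.
With Q = [Al³⁺]/[Cr³⁺] and the known concentrations, [Cr³⁺] in the denominator gives [Cr³⁺] = 0.0018 M.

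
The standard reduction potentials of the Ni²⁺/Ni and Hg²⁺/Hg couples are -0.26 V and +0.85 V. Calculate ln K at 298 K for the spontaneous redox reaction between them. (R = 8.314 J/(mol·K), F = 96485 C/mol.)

ln K = 86.5

E°_cell = +0.85 − (-0.26) = 1.11 V, with n = 2 electrons transferred.
At equilibrium E = 0, so the Nernst equation gives ln K = nFE°/RT = (2)(96485)(1.11)/((8.314)(298)) = 86.45.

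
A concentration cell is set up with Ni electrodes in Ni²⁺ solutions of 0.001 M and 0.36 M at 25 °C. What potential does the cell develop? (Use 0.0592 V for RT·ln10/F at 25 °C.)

0.076 V

Both half-cells are Ni²⁺/Ni, so E°_cell = 0. The concentrated side is the cathode; the cell reaction moves Ni²⁺ from high to low concentration with n = 2.
Q = [Ni²⁺]_dilute/[Ni²⁺]_conc = 0.001/0.36 = 0.00278.
E = 0 − (0.0592/2) log Q = −(0.0592/2)(-2.556) = 0.0757 V.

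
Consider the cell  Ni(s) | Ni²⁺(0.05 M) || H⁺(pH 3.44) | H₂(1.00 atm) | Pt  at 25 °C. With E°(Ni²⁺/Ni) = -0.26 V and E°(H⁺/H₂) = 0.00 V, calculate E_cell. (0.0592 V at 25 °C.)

0.095 V

The hydrogen couple is the cathode, so E°_cell = 0.26 V; n = 2.
[H⁺] = 10^(−3.44) = 3.6 × 10^-4 M, and Q = [Ni²⁺]·P(H₂) / [H⁺]^2 = 3.79 × 10^5.
E = E° − (0.0592/2) log Q = 0.26 − (0.0592/2)(5.579) = 0.095 V.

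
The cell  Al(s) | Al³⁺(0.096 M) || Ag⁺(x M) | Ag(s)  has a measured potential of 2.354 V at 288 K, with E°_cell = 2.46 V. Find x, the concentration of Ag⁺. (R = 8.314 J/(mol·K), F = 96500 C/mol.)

0.0064 M

From the Nernst equation, ln Q = nF(E° − E)/RT = 3×96500×(2.46 − 2.354)/(8.314×288) = 12.816, so Q = 3.68 × 10^5.
With Q = [Al³⁺]/[Ag⁺]^3 and the known concentrations, [Ag⁺]^3 in the denominator gives [Ag⁺] = 0.0064 M.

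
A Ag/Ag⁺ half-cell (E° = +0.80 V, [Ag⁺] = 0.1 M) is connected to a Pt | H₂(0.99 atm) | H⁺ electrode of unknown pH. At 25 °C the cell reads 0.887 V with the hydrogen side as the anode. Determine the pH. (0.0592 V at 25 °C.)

E°_cell = 0.80 V and n = 2.
log Q = n(E° − E)/0.0592 = 2×(0.80 − 0.887)/0.0592 = -2.939.
With Q = [H⁺]^2 / ([Ag⁺]^2·P(H₂)), solving for [H⁺] gives log[H⁺] = -2.472, so pH = 2.47.

pH = 2.47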